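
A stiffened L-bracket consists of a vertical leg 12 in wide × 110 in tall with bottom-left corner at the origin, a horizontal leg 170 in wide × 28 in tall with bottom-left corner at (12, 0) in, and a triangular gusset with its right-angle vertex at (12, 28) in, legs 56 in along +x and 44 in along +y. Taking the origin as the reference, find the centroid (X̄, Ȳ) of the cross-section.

vertical leg: A = 12 × 110 = 1320.00, centroid at (6.00, 55.00).
horizontal leg: A = 170 × 28 = 4760.00, centroid at (97.00, 14.00).
gusset: A = ½·56·44 = 1232.00, centroid at (30.67, 42.67).
ΣA = 7312.00 in², ΣAX̄ = 507421.33 in³, ΣAȲ = 191805.33 in³.
X̄ = 507421.33/7312.00 = 69.40 in; Ȳ = 191805.33/7312.00 = 26.23 in.

X̄ = 69.40 in, Ȳ = 26.23 in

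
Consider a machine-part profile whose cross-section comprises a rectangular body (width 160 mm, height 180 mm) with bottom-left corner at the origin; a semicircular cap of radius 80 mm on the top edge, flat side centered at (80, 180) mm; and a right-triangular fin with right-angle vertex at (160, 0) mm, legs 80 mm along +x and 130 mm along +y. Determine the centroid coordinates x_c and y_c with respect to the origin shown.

rectangular body: A = 160 × 180 = 28800.00, centroid at (80.00, 90.00).
semicircular top: A = ½π·80² = 10053.10, centroid at (80.00, 213.95).
triangular fin: A = ½·80·130 = 5200.00, centroid at (186.67, 43.33).
ΣA = 44053.10 mm², ΣAx_c = 4078914.39 mm³, ΣAy_c = 4968224.04 mm³.
x_c = 4078914.39/44053.10 = 92.59 mm; y_c = 4968224.04/44053.10 = 112.78 mm.

x_c = 92.59 mm, y_c = 112.78 mm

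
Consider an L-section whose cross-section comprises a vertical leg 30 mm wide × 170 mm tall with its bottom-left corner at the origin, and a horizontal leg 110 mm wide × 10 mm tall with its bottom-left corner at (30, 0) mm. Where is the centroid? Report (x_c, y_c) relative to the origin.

x_c = 27.42 mm, y_c = 70.81 mm

vertical leg: A = 30 × 170 = 5100.00, centroid at (15.00, 85.00).
horizontal leg: A = 110 × 10 = 1100.00, centroid at (85.00, 5.00).
ΣA = 6200.00 mm², ΣAx_c = 170000.00 mm³, ΣAy_c = 439000.00 mm³.
x_c = 170000.00/6200.00 = 27.42 mm; y_c = 439000.00/6200.00 = 70.81 mm.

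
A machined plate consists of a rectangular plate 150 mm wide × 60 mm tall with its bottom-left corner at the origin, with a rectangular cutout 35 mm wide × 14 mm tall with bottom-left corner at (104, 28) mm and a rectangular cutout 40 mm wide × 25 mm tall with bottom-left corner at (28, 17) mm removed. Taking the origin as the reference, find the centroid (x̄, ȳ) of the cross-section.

x̄ = 75.56 mm, ȳ = 29.74 mm

plate: A = 150 × 60 = 9000.00, centroid at (75.00, 30.00).
hole 1: A = −(35 × 14) = -490.00, centroid at (121.50, 35.00).
hole 2: A = −(40 × 25) = -1000.00, centroid at (48.00, 29.50).
ΣA = 7510.00 mm², ΣAx̄ = 567465.00 mm³, ΣAȳ = 223350.00 mm³.
x̄ = 567465.00/7510.00 = 75.56 mm; ȳ = 223350.00/7510.00 = 29.74 mm.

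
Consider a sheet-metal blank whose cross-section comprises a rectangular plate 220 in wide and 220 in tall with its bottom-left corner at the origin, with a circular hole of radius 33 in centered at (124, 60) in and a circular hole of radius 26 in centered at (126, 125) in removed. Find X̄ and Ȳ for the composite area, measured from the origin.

X̄ = 108.09 in, Ȳ = 113.25 in

Part | A | x̄ᵢ | ȳᵢ | A·x̄ᵢ | A·ȳᵢ
plate | 48400.00 | 110.00 | 110.00 | 5324000.00 | 5324000.00
hole 1 | -3421.19 | 124.00 | 60.00 | -424228.11 | -205271.66
hole 2 | -2123.72 | 126.00 | 125.00 | -267588.30 | -265464.58
Σ | 42855.09 |  |  | 4632183.60 | 4853263.76
X̄ = 4632183.60 / 42855.09 = 108.09 in
Ȳ = 4853263.76 / 42855.09 = 113.25 in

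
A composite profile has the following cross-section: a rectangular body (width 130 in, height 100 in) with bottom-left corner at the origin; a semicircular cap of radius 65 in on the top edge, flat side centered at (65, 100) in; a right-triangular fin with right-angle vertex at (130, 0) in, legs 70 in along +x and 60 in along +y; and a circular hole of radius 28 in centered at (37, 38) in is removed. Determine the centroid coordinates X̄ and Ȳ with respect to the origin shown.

rectangular body: A = 130 × 100 = 13000.00, centroid at (65.00, 50.00).
semicircular top: A = ½π·65² = 6636.61, centroid at (65.00, 127.59).
triangular fin: A = ½·70·60 = 2100.00, centroid at (153.33, 20.00).
hole: A = −π·28² = -2463.01, centroid at (37.00, 38.00).
ΣA = 19273.61 in²
ΣAX̄ = (13000.00)(65.00) + (6636.61)(65.00) + (2100.00)(153.33) + (-2463.01)(37.00) = 1507248.62 in³
ΣAȲ = (13000.00)(50.00) + (6636.61)(127.59) + (2100.00)(20.00) + (-2463.01)(38.00) = 1445150.45 in³
X̄ = 1507248.62 / 19273.61 = 78.20 in
Ȳ = 1445150.45 / 19273.61 = 74.98 in

X̄ = 78.20 in, Ȳ = 74.98 in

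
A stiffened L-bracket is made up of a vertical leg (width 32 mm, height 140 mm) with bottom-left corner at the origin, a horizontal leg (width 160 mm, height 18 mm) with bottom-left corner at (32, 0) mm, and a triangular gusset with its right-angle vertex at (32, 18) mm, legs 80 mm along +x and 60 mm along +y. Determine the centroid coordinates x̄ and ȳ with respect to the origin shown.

x̄ = 54.82 mm, ȳ = 44.13 mm

Part | A | x̄ᵢ | ȳᵢ | A·x̄ᵢ | A·ȳᵢ
vertical leg | 4480.00 | 16.00 | 70.00 | 71680.00 | 313600.00
horizontal leg | 2880.00 | 112.00 | 9.00 | 322560.00 | 25920.00
gusset | 2400.00 | 58.67 | 38.00 | 140800.00 | 91200.00
Σ | 9760.00 |  |  | 535040.00 | 430720.00
x̄ = 535040.00 / 9760.00 = 54.82 mm
ȳ = 430720.00 / 9760.00 = 44.13 mm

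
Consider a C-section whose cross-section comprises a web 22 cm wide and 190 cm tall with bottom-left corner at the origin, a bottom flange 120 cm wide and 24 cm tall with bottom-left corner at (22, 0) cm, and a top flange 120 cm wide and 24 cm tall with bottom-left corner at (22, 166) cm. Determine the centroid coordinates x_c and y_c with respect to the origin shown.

Part | A | x̄ᵢ | ȳᵢ | A·x̄ᵢ | A·ȳᵢ
web | 4180.00 | 11.00 | 95.00 | 45980.00 | 397100.00
bottom flange | 2880.00 | 82.00 | 12.00 | 236160.00 | 34560.00
top flange | 2880.00 | 82.00 | 178.00 | 236160.00 | 512640.00
Σ | 9940.00 |  |  | 518300.00 | 944300.00
x_c = 518300.00 / 9940.00 = 52.14 cm
y_c = 944300.00 / 9940.00 = 95.00 cm

x_c = 52.14 cm, y_c = 95.00 cm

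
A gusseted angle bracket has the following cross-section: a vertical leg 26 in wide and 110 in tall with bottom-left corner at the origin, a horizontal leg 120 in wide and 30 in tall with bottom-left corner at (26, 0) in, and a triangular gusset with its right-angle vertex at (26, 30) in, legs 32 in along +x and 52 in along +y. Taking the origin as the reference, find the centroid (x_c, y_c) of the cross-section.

vertical leg: A = 26 × 110 = 2860.00, centroid at (13.00, 55.00).
horizontal leg: A = 120 × 30 = 3600.00, centroid at (86.00, 15.00).
gusset: A = ½·32·52 = 832.00, centroid at (36.67, 47.33).
ΣA = 7292.00 in², ΣAx_c = 377286.67 in³, ΣAy_c = 250681.33 in³.
x_c = 377286.67/7292.00 = 51.74 in; y_c = 250681.33/7292.00 = 34.38 in.

x_c = 51.74 in, y_c = 34.38 in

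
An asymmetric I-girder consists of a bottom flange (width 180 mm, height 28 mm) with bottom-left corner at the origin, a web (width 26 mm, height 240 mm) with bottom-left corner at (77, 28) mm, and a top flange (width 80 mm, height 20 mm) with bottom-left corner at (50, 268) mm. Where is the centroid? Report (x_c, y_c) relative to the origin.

bottom flange: A = 180 × 28 = 5040.00, centroid at (90.00, 14.00).
web: A = 26 × 240 = 6240.00, centroid at (90.00, 148.00).
top flange: A = 80 × 20 = 1600.00, centroid at (90.00, 278.00).
ΣA = 12880.00 mm², ΣAx_c = 1159200.00 mm³, ΣAy_c = 1438880.00 mm³.
x_c = 1159200.00/12880.00 = 90.00 mm; y_c = 1438880.00/12880.00 = 111.71 mm.

x_c = 90.00 mm, y_c = 111.71 mm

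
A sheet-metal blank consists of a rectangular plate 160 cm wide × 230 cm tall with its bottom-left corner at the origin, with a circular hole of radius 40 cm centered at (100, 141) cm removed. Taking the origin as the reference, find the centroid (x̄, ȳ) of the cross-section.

plate: A = 160 × 230 = 36800.00, centroid at (80.00, 115.00).
hole: A = −π·40² = -5026.55, centroid at (100.00, 141.00).
ΣA = 31773.45 cm², ΣAx̄ = 2441345.18 cm³, ΣAȳ = 3523256.70 cm³.
x̄ = 2441345.18/31773.45 = 76.84 cm; ȳ = 3523256.70/31773.45 = 110.89 cm.

x̄ = 76.84 cm, ȳ = 110.89 cm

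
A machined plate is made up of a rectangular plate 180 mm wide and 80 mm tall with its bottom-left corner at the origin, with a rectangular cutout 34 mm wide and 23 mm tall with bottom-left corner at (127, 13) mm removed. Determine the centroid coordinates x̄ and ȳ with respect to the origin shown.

x̄ = 86.90 mm, ȳ = 40.89 mm

plate: A = 180 × 80 = 14400.00, centroid at (90.00, 40.00).
hole: A = −(34 × 23) = -782.00, centroid at (144.00, 24.50).
ΣA = 13618.00 mm², ΣAx̄ = 1183392.00 mm³, ΣAȳ = 556841.00 mm³.
x̄ = 1183392.00/13618.00 = 86.90 mm; ȳ = 556841.00/13618.00 = 40.89 mm.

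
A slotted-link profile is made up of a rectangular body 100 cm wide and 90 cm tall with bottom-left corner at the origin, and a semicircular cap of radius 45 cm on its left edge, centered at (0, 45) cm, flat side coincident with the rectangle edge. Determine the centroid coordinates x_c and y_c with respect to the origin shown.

rectangular body: A = 100 × 90 = 9000.00, centroid at (50.00, 45.00).
semicircular end: A = ½π·45² = 3180.86, centroid at (-19.10, 45.00).
ΣA = 12180.86 cm², ΣAx_c = 389250.00 cm³, ΣAy_c = 548138.82 cm³.
x_c = 389250.00/12180.86 = 31.96 cm; y_c = 548138.82/12180.86 = 45.00 cm.

x_c = 31.96 cm, y_c = 45.00 cm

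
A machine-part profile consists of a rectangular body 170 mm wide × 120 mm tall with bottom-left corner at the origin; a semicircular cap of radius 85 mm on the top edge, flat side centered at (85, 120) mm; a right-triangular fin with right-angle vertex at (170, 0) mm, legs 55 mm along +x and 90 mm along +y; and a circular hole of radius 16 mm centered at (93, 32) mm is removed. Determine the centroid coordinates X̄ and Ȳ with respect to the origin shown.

rectangular body: A = 170 × 120 = 20400.00, centroid at (85.00, 60.00).
semicircular top: A = ½π·85² = 11349.00, centroid at (85.00, 156.08).
triangular fin: A = ½·55·90 = 2475.00, centroid at (188.33, 30.00).
hole: A = −π·16² = -804.25, centroid at (93.00, 32.00).
ΣA = 33419.76 mm², ΣAX̄ = 3089995.26 mm³, ΣAȲ = 3043811.15 mm³.
X̄ = 3089995.26/33419.76 = 92.46 mm; Ȳ = 3043811.15/33419.76 = 91.08 mm.

X̄ = 92.46 mm, Ȳ = 91.08 mm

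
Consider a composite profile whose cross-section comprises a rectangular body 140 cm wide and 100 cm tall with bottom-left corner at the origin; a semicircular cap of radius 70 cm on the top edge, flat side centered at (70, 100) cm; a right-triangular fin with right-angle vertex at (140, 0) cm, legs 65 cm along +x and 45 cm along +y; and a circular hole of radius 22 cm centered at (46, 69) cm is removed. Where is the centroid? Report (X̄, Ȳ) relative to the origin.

X̄ = 77.88 cm, Ȳ = 74.65 cm

rectangular body: A = 140 × 100 = 14000.00, centroid at (70.00, 50.00).
semicircular top: A = ½π·70² = 7696.90, centroid at (70.00, 129.71).
triangular fin: A = ½·65·45 = 1462.50, centroid at (161.67, 15.00).
hole: A = −π·22² = -1520.53, centroid at (46.00, 69.00).
ΣA = 21638.87 cm²
ΣAX̄ = (14000.00)(70.00) + (7696.90)(70.00) + (1462.50)(161.67) + (-1520.53)(46.00) = 1685276.22 cm³
ΣAȲ = (14000.00)(50.00) + (7696.90)(129.71) + (1462.50)(15.00) + (-1520.53)(69.00) = 1615377.74 cm³
X̄ = 1685276.22 / 21638.87 = 77.88 cm
Ȳ = 1615377.74 / 21638.87 = 74.65 cm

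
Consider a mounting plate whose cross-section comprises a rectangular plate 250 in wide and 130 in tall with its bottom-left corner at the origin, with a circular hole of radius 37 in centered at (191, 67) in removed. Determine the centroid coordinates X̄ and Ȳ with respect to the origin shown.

plate: A = 250 × 130 = 32500.00, centroid at (125.00, 65.00).
hole: A = −π·37² = -4300.84, centroid at (191.00, 67.00).
ΣA = 28199.16 in², ΣAX̄ = 3241039.49 in³, ΣAȲ = 1824343.70 in³.
X̄ = 3241039.49/28199.16 = 114.93 in; Ȳ = 1824343.70/28199.16 = 64.69 in.

X̄ = 114.93 in, Ȳ = 64.69 in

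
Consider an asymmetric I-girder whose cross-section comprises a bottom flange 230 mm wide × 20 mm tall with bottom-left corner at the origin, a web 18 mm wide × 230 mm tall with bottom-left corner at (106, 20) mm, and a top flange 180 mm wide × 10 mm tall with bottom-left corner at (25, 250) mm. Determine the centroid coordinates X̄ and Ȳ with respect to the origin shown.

bottom flange: A = 230 × 20 = 4600.00, centroid at (115.00, 10.00).
web: A = 18 × 230 = 4140.00, centroid at (115.00, 135.00).
top flange: A = 180 × 10 = 1800.00, centroid at (115.00, 255.00).
ΣA = 10540.00 mm²
ΣAX̄ = (4600.00)(115.00) + (4140.00)(115.00) + (1800.00)(115.00) = 1212100.00 mm³
ΣAȲ = (4600.00)(10.00) + (4140.00)(135.00) + (1800.00)(255.00) = 1063900.00 mm³
X̄ = 1212100.00 / 10540.00 = 115.00 mm
Ȳ = 1063900.00 / 10540.00 = 100.94 mm

X̄ = 115.00 mm, Ȳ = 100.94 mm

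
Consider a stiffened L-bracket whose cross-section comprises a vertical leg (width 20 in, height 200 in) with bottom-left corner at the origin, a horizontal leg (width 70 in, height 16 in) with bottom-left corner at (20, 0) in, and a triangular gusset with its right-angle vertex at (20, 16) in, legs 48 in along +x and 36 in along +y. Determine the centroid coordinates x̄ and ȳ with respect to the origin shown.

vertical leg: A = 20 × 200 = 4000.00, centroid at (10.00, 100.00).
horizontal leg: A = 70 × 16 = 1120.00, centroid at (55.00, 8.00).
gusset: A = ½·48·36 = 864.00, centroid at (36.00, 28.00).
ΣA = 5984.00 in², ΣAx̄ = 132704.00 in³, ΣAȳ = 433152.00 in³.
x̄ = 132704.00/5984.00 = 22.18 in; ȳ = 433152.00/5984.00 = 72.39 in.

x̄ = 22.18 in, ȳ = 72.39 in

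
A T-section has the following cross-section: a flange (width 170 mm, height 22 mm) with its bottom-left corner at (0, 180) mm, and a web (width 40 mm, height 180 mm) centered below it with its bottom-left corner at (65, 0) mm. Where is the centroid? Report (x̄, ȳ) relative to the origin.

Part | A | x̄ᵢ | ȳᵢ | A·x̄ᵢ | A·ȳᵢ
web | 7200.00 | 85.00 | 90.00 | 612000.00 | 648000.00
flange | 3740.00 | 85.00 | 191.00 | 317900.00 | 714340.00
Σ | 10940.00 |  |  | 929900.00 | 1362340.00
x̄ = 929900.00 / 10940.00 = 85.00 mm
ȳ = 1362340.00 / 10940.00 = 124.53 mm

x̄ = 85.00 mm, ȳ = 124.53 mm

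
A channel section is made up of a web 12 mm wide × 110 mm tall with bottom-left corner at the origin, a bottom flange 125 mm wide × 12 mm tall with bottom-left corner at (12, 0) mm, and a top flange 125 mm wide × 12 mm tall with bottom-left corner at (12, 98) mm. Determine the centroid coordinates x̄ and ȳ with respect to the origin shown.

x̄ = 53.57 mm, ȳ = 55.00 mm

Part | A | x̄ᵢ | ȳᵢ | A·x̄ᵢ | A·ȳᵢ
web | 1320.00 | 6.00 | 55.00 | 7920.00 | 72600.00
bottom flange | 1500.00 | 74.50 | 6.00 | 111750.00 | 9000.00
top flange | 1500.00 | 74.50 | 104.00 | 111750.00 | 156000.00
Σ | 4320.00 |  |  | 231420.00 | 237600.00
x̄ = 231420.00 / 4320.00 = 53.57 mm
ȳ = 237600.00 / 4320.00 = 55.00 mm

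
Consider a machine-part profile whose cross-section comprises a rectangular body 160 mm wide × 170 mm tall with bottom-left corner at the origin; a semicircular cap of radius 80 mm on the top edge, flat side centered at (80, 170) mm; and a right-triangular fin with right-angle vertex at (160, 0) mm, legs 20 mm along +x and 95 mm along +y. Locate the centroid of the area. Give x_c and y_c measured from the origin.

rectangular body: A = 160 × 170 = 27200.00, centroid at (80.00, 85.00).
semicircular top: A = ½π·80² = 10053.10, centroid at (80.00, 203.95).
triangular fin: A = ½·20·95 = 950.00, centroid at (166.67, 31.67).
ΣA = 38203.10 mm²
ΣAx_c = (27200.00)(80.00) + (10053.10)(80.00) + (950.00)(166.67) = 3138581.05 mm³
ΣAy_c = (27200.00)(85.00) + (10053.10)(203.95) + (950.00)(31.67) = 4392443.07 mm³
x_c = 3138581.05 / 38203.10 = 82.16 mm
y_c = 4392443.07 / 38203.10 = 114.98 mm

x_c = 82.16 mm, y_c = 114.98 mm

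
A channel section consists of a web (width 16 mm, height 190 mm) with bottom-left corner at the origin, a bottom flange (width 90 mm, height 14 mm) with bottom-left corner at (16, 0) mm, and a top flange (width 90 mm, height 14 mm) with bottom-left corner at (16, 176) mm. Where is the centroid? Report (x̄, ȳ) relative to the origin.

x̄ = 32.02 mm, ȳ = 95.00 mm

Part | A | x̄ᵢ | ȳᵢ | A·x̄ᵢ | A·ȳᵢ
web | 3040.00 | 8.00 | 95.00 | 24320.00 | 288800.00
bottom flange | 1260.00 | 61.00 | 7.00 | 76860.00 | 8820.00
top flange | 1260.00 | 61.00 | 183.00 | 76860.00 | 230580.00
Σ | 5560.00 |  |  | 178040.00 | 528200.00
x̄ = 178040.00 / 5560.00 = 32.02 mm
ȳ = 528200.00 / 5560.00 = 95.00 mm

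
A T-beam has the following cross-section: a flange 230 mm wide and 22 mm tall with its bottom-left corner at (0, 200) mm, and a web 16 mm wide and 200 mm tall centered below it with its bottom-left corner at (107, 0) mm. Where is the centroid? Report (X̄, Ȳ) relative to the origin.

X̄ = 115.00 mm, Ȳ = 168.00 mm

Part | A | x̄ᵢ | ȳᵢ | A·x̄ᵢ | A·ȳᵢ
web | 3200.00 | 115.00 | 100.00 | 368000.00 | 320000.00
flange | 5060.00 | 115.00 | 211.00 | 581900.00 | 1067660.00
Σ | 8260.00 |  |  | 949900.00 | 1387660.00
X̄ = 949900.00 / 8260.00 = 115.00 mm
Ȳ = 1387660.00 / 8260.00 = 168.00 mm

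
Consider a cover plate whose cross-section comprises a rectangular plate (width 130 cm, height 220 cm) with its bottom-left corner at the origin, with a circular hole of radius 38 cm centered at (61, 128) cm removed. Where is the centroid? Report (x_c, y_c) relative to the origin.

plate: A = 130 × 220 = 28600.00, centroid at (65.00, 110.00).
hole: A = −π·38² = -4536.46, centroid at (61.00, 128.00).
ΣA = 24063.54 cm²
ΣAx_c = (28600.00)(65.00) + (-4536.46)(61.00) = 1582275.95 cm³
ΣAy_c = (28600.00)(110.00) + (-4536.46)(128.00) = 2565333.15 cm³
x_c = 1582275.95 / 24063.54 = 65.75 cm
y_c = 2565333.15 / 24063.54 = 106.61 cm

x_c = 65.75 cm, y_c = 106.61 cm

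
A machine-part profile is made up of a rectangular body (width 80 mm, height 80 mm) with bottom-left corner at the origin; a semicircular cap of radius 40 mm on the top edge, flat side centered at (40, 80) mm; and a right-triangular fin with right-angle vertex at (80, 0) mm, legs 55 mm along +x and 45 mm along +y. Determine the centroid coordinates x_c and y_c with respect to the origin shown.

Part | A | x̄ᵢ | ȳᵢ | A·x̄ᵢ | A·ȳᵢ
rectangular body | 6400.00 | 40.00 | 40.00 | 256000.00 | 256000.00
semicircular top | 2513.27 | 40.00 | 96.98 | 100530.96 | 243728.60
triangular fin | 1237.50 | 98.33 | 15.00 | 121687.50 | 18562.50
Σ | 10150.77 |  |  | 478218.46 | 518291.10
x_c = 478218.46 / 10150.77 = 47.11 mm
y_c = 518291.10 / 10150.77 = 51.06 mm

x_c = 47.11 mm, y_c = 51.06 mm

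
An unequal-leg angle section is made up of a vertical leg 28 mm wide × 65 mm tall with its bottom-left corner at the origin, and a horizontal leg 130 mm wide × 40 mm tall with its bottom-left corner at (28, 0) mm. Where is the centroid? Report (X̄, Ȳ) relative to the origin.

vertical leg: A = 28 × 65 = 1820.00, centroid at (14.00, 32.50).
horizontal leg: A = 130 × 40 = 5200.00, centroid at (93.00, 20.00).
ΣA = 7020.00 mm²
ΣAX̄ = (1820.00)(14.00) + (5200.00)(93.00) = 509080.00 mm³
ΣAȲ = (1820.00)(32.50) + (5200.00)(20.00) = 163150.00 mm³
X̄ = 509080.00 / 7020.00 = 72.52 mm
Ȳ = 163150.00 / 7020.00 = 23.24 mm

X̄ = 72.52 mm, Ȳ = 23.24 mm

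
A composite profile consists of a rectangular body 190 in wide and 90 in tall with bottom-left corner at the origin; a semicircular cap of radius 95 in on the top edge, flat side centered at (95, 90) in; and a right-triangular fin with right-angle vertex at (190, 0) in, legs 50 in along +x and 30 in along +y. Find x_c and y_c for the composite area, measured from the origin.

rectangular body: A = 190 × 90 = 17100.00, centroid at (95.00, 45.00).
semicircular top: A = ½π·95² = 14176.44, centroid at (95.00, 130.32).
triangular fin: A = ½·50·30 = 750.00, centroid at (206.67, 10.00).
ΣA = 32026.44 in²
ΣAx_c = (17100.00)(95.00) + (14176.44)(95.00) + (750.00)(206.67) = 3126261.50 in³
ΣAy_c = (17100.00)(45.00) + (14176.44)(130.32) + (750.00)(10.00) = 2624462.65 in³
x_c = 3126261.50 / 32026.44 = 97.62 in
y_c = 2624462.65 / 32026.44 = 81.95 in

x_c = 97.62 in, y_c = 81.95 in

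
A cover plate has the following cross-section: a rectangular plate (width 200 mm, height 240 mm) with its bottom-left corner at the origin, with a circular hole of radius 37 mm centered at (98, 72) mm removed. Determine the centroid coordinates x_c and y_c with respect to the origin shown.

x_c = 100.20 mm, y_c = 124.72 mm

Part | A | x̄ᵢ | ȳᵢ | A·x̄ᵢ | A·ȳᵢ
plate | 48000.00 | 100.00 | 120.00 | 4800000.00 | 5760000.00
hole | -4300.84 | 98.00 | 72.00 | -421482.35 | -309660.50
Σ | 43699.16 |  |  | 4378517.65 | 5450339.50
x_c = 4378517.65 / 43699.16 = 100.20 mm
y_c = 5450339.50 / 43699.16 = 124.72 mm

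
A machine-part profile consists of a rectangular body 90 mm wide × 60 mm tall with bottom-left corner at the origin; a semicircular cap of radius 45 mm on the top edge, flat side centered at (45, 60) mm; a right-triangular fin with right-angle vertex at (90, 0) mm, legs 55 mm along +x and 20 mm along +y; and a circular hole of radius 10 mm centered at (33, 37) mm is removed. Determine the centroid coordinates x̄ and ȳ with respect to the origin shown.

rectangular body: A = 90 × 60 = 5400.00, centroid at (45.00, 30.00).
semicircular top: A = ½π·45² = 3180.86, centroid at (45.00, 79.10).
triangular fin: A = ½·55·20 = 550.00, centroid at (108.33, 6.67).
hole: A = −π·10² = -314.16, centroid at (33.00, 37.00).
ΣA = 8816.70 mm², ΣAx̄ = 435354.89 mm³, ΣAȳ = 405644.53 mm³.
x̄ = 435354.89/8816.70 = 49.38 mm; ȳ = 405644.53/8816.70 = 46.01 mm.

x̄ = 49.38 mm, ȳ = 46.01 mm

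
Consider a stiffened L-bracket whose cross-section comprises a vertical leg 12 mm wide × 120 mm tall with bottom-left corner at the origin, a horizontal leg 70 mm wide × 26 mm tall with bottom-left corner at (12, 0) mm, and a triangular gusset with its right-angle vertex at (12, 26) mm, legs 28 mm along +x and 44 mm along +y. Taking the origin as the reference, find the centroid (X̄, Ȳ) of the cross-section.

Part | A | x̄ᵢ | ȳᵢ | A·x̄ᵢ | A·ȳᵢ
vertical leg | 1440.00 | 6.00 | 60.00 | 8640.00 | 86400.00
horizontal leg | 1820.00 | 47.00 | 13.00 | 85540.00 | 23660.00
gusset | 616.00 | 21.33 | 40.67 | 13141.33 | 25050.67
Σ | 3876.00 |  |  | 107321.33 | 135110.67
X̄ = 107321.33 / 3876.00 = 27.69 mm
Ȳ = 135110.67 / 3876.00 = 34.86 mm

X̄ = 27.69 mm, Ȳ = 34.86 mm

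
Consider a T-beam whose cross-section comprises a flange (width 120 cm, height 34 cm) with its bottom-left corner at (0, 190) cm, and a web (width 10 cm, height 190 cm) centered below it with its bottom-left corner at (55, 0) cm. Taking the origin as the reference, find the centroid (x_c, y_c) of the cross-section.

Part | A | x̄ᵢ | ȳᵢ | A·x̄ᵢ | A·ȳᵢ
web | 1900.00 | 60.00 | 95.00 | 114000.00 | 180500.00
flange | 4080.00 | 60.00 | 207.00 | 244800.00 | 844560.00
Σ | 5980.00 |  |  | 358800.00 | 1025060.00
x_c = 358800.00 / 5980.00 = 60.00 cm
y_c = 1025060.00 / 5980.00 = 171.41 cm

x_c = 60.00 cm, y_c = 171.41 cm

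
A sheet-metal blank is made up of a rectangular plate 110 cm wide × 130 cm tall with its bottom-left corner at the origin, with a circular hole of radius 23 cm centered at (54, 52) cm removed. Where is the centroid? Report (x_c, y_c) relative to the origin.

x_c = 55.13 cm, y_c = 66.71 cm

Part | A | x̄ᵢ | ȳᵢ | A·x̄ᵢ | A·ȳᵢ
plate | 14300.00 | 55.00 | 65.00 | 786500.00 | 929500.00
hole | -1661.90 | 54.00 | 52.00 | -89742.74 | -86418.93
Σ | 12638.10 |  |  | 696757.26 | 843081.07
x_c = 696757.26 / 12638.10 = 55.13 cm
y_c = 843081.07 / 12638.10 = 66.71 cm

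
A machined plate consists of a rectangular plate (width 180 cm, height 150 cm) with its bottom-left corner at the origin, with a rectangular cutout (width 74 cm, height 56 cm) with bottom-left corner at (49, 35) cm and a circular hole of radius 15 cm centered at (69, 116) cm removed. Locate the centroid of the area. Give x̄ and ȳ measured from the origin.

x̄ = 91.42 cm, ȳ = 75.94 cm

Part | A | x̄ᵢ | ȳᵢ | A·x̄ᵢ | A·ȳᵢ
plate | 27000.00 | 90.00 | 75.00 | 2430000.00 | 2025000.00
hole 1 | -4144.00 | 86.00 | 63.00 | -356384.00 | -261072.00
hole 2 | -706.86 | 69.00 | 116.00 | -48773.23 | -81995.57
Σ | 22149.14 |  |  | 2024842.77 | 1681932.43
x̄ = 2024842.77 / 22149.14 = 91.42 cm
ȳ = 1681932.43 / 22149.14 = 75.94 cm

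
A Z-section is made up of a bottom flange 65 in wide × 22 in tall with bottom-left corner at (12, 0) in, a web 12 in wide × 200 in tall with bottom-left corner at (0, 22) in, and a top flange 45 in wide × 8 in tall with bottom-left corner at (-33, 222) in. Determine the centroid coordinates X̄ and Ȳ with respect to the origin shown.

X̄ = 17.72 in, Ȳ = 93.05 in

Part | A | x̄ᵢ | ȳᵢ | A·x̄ᵢ | A·ȳᵢ
bottom flange | 1430.00 | 44.50 | 11.00 | 63635.00 | 15730.00
web | 2400.00 | 6.00 | 122.00 | 14400.00 | 292800.00
top flange | 360.00 | -10.50 | 226.00 | -3780.00 | 81360.00
Σ | 4190.00 |  |  | 74255.00 | 389890.00
X̄ = 74255.00 / 4190.00 = 17.72 in
Ȳ = 389890.00 / 4190.00 = 93.05 in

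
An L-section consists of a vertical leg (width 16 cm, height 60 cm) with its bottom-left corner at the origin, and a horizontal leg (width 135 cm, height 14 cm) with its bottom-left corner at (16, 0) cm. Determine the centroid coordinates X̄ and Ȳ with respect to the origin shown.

X̄ = 58.07 cm, Ȳ = 14.75 cm

vertical leg: A = 16 × 60 = 960.00, centroid at (8.00, 30.00).
horizontal leg: A = 135 × 14 = 1890.00, centroid at (83.50, 7.00).
ΣA = 2850.00 cm²
ΣAX̄ = (960.00)(8.00) + (1890.00)(83.50) = 165495.00 cm³
ΣAȲ = (960.00)(30.00) + (1890.00)(7.00) = 42030.00 cm³
X̄ = 165495.00 / 2850.00 = 58.07 cm
Ȳ = 42030.00 / 2850.00 = 14.75 cm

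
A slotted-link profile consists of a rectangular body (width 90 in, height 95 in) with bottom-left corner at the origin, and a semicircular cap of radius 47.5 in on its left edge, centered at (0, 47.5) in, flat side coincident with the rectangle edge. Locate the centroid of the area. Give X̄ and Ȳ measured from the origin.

rectangular body: A = 90 × 95 = 8550.00, centroid at (45.00, 47.50).
semicircular end: A = ½π·47.5² = 3544.11, centroid at (-20.16, 47.50).
ΣA = 12094.11 in²
ΣAX̄ = (8550.00)(45.00) + (3544.11)(-20.16) = 313302.08 in³
ΣAȲ = (8550.00)(47.50) + (3544.11)(47.50) = 574470.19 in³
X̄ = 313302.08 / 12094.11 = 25.91 in
Ȳ = 574470.19 / 12094.11 = 47.50 in

X̄ = 25.91 in, Ȳ = 47.50 in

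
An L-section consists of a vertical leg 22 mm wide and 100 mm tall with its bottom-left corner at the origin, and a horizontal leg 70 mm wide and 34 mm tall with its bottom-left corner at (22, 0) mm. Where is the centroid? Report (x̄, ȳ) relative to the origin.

Part | A | x̄ᵢ | ȳᵢ | A·x̄ᵢ | A·ȳᵢ
vertical leg | 2200.00 | 11.00 | 50.00 | 24200.00 | 110000.00
horizontal leg | 2380.00 | 57.00 | 17.00 | 135660.00 | 40460.00
Σ | 4580.00 |  |  | 159860.00 | 150460.00
x̄ = 159860.00 / 4580.00 = 34.90 mm
ȳ = 150460.00 / 4580.00 = 32.85 mm

x̄ = 34.90 mm, ȳ = 32.85 mm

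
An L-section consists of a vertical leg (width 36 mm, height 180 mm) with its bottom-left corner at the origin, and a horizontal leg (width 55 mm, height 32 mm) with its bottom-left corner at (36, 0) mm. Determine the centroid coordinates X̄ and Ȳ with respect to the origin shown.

vertical leg: A = 36 × 180 = 6480.00, centroid at (18.00, 90.00).
horizontal leg: A = 55 × 32 = 1760.00, centroid at (63.50, 16.00).
ΣA = 8240.00 mm², ΣAX̄ = 228400.00 mm³, ΣAȲ = 611360.00 mm³.
X̄ = 228400.00/8240.00 = 27.72 mm; Ȳ = 611360.00/8240.00 = 74.19 mm.

X̄ = 27.72 mm, Ȳ = 74.19 mm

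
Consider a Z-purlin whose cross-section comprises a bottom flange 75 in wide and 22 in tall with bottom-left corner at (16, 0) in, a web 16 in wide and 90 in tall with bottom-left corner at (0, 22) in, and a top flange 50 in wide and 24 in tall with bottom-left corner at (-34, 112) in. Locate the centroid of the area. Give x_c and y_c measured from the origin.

Part | A | x̄ᵢ | ȳᵢ | A·x̄ᵢ | A·ȳᵢ
bottom flange | 1650.00 | 53.50 | 11.00 | 88275.00 | 18150.00
web | 1440.00 | 8.00 | 67.00 | 11520.00 | 96480.00
top flange | 1200.00 | -9.00 | 124.00 | -10800.00 | 148800.00
Σ | 4290.00 |  |  | 88995.00 | 263430.00
x_c = 88995.00 / 4290.00 = 20.74 in
y_c = 263430.00 / 4290.00 = 61.41 in

x_c = 20.74 in, y_c = 61.41 in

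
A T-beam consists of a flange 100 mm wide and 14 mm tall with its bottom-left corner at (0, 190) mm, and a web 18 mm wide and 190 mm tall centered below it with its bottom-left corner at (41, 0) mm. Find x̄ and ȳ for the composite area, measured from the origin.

x̄ = 50.00 mm, ȳ = 124.63 mm

web: A = 18 × 190 = 3420.00, centroid at (50.00, 95.00).
flange: A = 100 × 14 = 1400.00, centroid at (50.00, 197.00).
ΣA = 4820.00 mm²
ΣAx̄ = (3420.00)(50.00) + (1400.00)(50.00) = 241000.00 mm³
ΣAȳ = (3420.00)(95.00) + (1400.00)(197.00) = 600700.00 mm³
x̄ = 241000.00 / 4820.00 = 50.00 mm
ȳ = 600700.00 / 4820.00 = 124.63 mm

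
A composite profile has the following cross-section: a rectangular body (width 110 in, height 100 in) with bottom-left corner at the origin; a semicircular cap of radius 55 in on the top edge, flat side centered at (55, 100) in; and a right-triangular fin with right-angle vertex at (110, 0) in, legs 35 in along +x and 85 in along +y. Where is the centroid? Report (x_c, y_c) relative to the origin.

rectangular body: A = 110 × 100 = 11000.00, centroid at (55.00, 50.00).
semicircular top: A = ½π·55² = 4751.66, centroid at (55.00, 123.34).
triangular fin: A = ½·35·85 = 1487.50, centroid at (121.67, 28.33).
ΣA = 17239.16 in²
ΣAx_c = (11000.00)(55.00) + (4751.66)(55.00) + (1487.50)(121.67) = 1047320.41 in³
ΣAy_c = (11000.00)(50.00) + (4751.66)(123.34) + (1487.50)(28.33) = 1178228.39 in³
x_c = 1047320.41 / 17239.16 = 60.75 in
y_c = 1178228.39 / 17239.16 = 68.35 in

x_c = 60.75 in, y_c = 68.35 in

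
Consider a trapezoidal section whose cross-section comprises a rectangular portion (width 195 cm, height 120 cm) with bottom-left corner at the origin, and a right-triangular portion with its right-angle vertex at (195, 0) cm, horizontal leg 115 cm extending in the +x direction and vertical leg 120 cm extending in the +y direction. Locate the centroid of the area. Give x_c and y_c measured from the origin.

rectangular portion: A = 195 × 120 = 23400.00, centroid at (97.50, 60.00).
triangular portion: A = ½·115·120 = 6900.00, centroid at (233.33, 40.00).
ΣA = 30300.00 cm²
ΣAx_c = (23400.00)(97.50) + (6900.00)(233.33) = 3891500.00 cm³
ΣAy_c = (23400.00)(60.00) + (6900.00)(40.00) = 1680000.00 cm³
x_c = 3891500.00 / 30300.00 = 128.43 cm
y_c = 1680000.00 / 30300.00 = 55.45 cm

x_c = 128.43 cm, y_c = 55.45 cm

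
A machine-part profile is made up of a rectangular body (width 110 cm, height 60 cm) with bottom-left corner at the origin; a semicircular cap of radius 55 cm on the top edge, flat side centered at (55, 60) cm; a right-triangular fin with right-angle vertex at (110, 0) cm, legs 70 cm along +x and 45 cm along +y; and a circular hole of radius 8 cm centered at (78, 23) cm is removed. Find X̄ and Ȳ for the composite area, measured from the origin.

Part | A | x̄ᵢ | ȳᵢ | A·x̄ᵢ | A·ȳᵢ
rectangular body | 6600.00 | 55.00 | 30.00 | 363000.00 | 198000.00
semicircular top | 4751.66 | 55.00 | 83.34 | 261341.24 | 396016.20
triangular fin | 1575.00 | 133.33 | 15.00 | 210000.00 | 23625.00
hole | -201.06 | 78.00 | 23.00 | -15682.83 | -4624.42
Σ | 12725.60 |  |  | 818658.41 | 613016.78
X̄ = 818658.41 / 12725.60 = 64.33 cm
Ȳ = 613016.78 / 12725.60 = 48.17 cm

X̄ = 64.33 cm, Ȳ = 48.17 cm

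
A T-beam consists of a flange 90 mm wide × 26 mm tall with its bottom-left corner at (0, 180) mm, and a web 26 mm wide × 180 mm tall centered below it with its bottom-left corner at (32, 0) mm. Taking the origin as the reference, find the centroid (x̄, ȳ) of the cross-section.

Part | A | x̄ᵢ | ȳᵢ | A·x̄ᵢ | A·ȳᵢ
web | 4680.00 | 45.00 | 90.00 | 210600.00 | 421200.00
flange | 2340.00 | 45.00 | 193.00 | 105300.00 | 451620.00
Σ | 7020.00 |  |  | 315900.00 | 872820.00
x̄ = 315900.00 / 7020.00 = 45.00 mm
ȳ = 872820.00 / 7020.00 = 124.33 mm

x̄ = 45.00 mm, ȳ = 124.33 mm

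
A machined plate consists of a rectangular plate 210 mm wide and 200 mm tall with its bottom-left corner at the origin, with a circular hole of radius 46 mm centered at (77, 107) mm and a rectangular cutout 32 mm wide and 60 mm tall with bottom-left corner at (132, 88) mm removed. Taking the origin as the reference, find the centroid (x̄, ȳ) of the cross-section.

x̄ = 108.10 mm, ȳ = 97.57 mm

Part | A | x̄ᵢ | ȳᵢ | A·x̄ᵢ | A·ȳᵢ
plate | 42000.00 | 105.00 | 100.00 | 4410000.00 | 4200000.00
hole 1 | -6647.61 | 77.00 | 107.00 | -511865.97 | -711294.28
hole 2 | -1920.00 | 148.00 | 118.00 | -284160.00 | -226560.00
Σ | 33432.39 |  |  | 3613974.03 | 3262145.72
x̄ = 3613974.03 / 33432.39 = 108.10 mm
ȳ = 3262145.72 / 33432.39 = 97.57 mm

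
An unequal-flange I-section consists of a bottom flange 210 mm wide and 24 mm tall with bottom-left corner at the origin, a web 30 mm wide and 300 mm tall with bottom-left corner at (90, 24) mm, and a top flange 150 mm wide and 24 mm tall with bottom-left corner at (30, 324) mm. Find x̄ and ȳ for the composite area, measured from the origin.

x̄ = 105.00 mm, ȳ = 160.78 mm

bottom flange: A = 210 × 24 = 5040.00, centroid at (105.00, 12.00).
web: A = 30 × 300 = 9000.00, centroid at (105.00, 174.00).
top flange: A = 150 × 24 = 3600.00, centroid at (105.00, 336.00).
ΣA = 17640.00 mm²
ΣAx̄ = (5040.00)(105.00) + (9000.00)(105.00) + (3600.00)(105.00) = 1852200.00 mm³
ΣAȳ = (5040.00)(12.00) + (9000.00)(174.00) + (3600.00)(336.00) = 2836080.00 mm³
x̄ = 1852200.00 / 17640.00 = 105.00 mm
ȳ = 2836080.00 / 17640.00 = 160.78 mm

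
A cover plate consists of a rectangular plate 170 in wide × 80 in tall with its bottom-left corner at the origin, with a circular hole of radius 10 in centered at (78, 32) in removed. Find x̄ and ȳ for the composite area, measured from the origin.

plate: A = 170 × 80 = 13600.00, centroid at (85.00, 40.00).
hole: A = −π·10² = -314.16, centroid at (78.00, 32.00).
ΣA = 13285.84 in², ΣAx̄ = 1131495.58 in³, ΣAȳ = 533946.90 in³.
x̄ = 1131495.58/13285.84 = 85.17 in; ȳ = 533946.90/13285.84 = 40.19 in.

x̄ = 85.17 in, ȳ = 40.19 in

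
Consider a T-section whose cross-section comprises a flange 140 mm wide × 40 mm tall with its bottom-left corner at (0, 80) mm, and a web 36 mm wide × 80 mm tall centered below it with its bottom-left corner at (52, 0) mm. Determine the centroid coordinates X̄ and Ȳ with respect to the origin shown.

web: A = 36 × 80 = 2880.00, centroid at (70.00, 40.00).
flange: A = 140 × 40 = 5600.00, centroid at (70.00, 100.00).
ΣA = 8480.00 mm²
ΣAX̄ = (2880.00)(70.00) + (5600.00)(70.00) = 593600.00 mm³
ΣAȲ = (2880.00)(40.00) + (5600.00)(100.00) = 675200.00 mm³
X̄ = 593600.00 / 8480.00 = 70.00 mm
Ȳ = 675200.00 / 8480.00 = 79.62 mm

X̄ = 70.00 mm, Ȳ = 79.62 mm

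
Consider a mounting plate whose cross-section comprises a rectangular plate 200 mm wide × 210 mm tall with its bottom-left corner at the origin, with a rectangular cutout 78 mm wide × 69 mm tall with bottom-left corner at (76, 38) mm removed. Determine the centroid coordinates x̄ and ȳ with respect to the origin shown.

x̄ = 97.80 mm, ȳ = 109.78 mm

Part | A | x̄ᵢ | ȳᵢ | A·x̄ᵢ | A·ȳᵢ
plate | 42000.00 | 100.00 | 105.00 | 4200000.00 | 4410000.00
hole | -5382.00 | 115.00 | 72.50 | -618930.00 | -390195.00
Σ | 36618.00 |  |  | 3581070.00 | 4019805.00
x̄ = 3581070.00 / 36618.00 = 97.80 mm
ȳ = 4019805.00 / 36618.00 = 109.78 mm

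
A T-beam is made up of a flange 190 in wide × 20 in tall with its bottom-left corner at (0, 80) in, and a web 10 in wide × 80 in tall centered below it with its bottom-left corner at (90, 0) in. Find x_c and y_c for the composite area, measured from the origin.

web: A = 10 × 80 = 800.00, centroid at (95.00, 40.00).
flange: A = 190 × 20 = 3800.00, centroid at (95.00, 90.00).
ΣA = 4600.00 in²
ΣAx_c = (800.00)(95.00) + (3800.00)(95.00) = 437000.00 in³
ΣAy_c = (800.00)(40.00) + (3800.00)(90.00) = 374000.00 in³
x_c = 437000.00 / 4600.00 = 95.00 in
y_c = 374000.00 / 4600.00 = 81.30 in

x_c = 95.00 in, y_c = 81.30 in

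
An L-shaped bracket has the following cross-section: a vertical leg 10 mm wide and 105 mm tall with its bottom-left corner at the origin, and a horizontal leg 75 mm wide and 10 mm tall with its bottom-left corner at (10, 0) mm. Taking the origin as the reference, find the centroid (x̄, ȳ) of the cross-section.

x̄ = 22.71 mm, ȳ = 32.71 mm

Part | A | x̄ᵢ | ȳᵢ | A·x̄ᵢ | A·ȳᵢ
vertical leg | 1050.00 | 5.00 | 52.50 | 5250.00 | 55125.00
horizontal leg | 750.00 | 47.50 | 5.00 | 35625.00 | 3750.00
Σ | 1800.00 |  |  | 40875.00 | 58875.00
x̄ = 40875.00 / 1800.00 = 22.71 mm
ȳ = 58875.00 / 1800.00 = 32.71 mm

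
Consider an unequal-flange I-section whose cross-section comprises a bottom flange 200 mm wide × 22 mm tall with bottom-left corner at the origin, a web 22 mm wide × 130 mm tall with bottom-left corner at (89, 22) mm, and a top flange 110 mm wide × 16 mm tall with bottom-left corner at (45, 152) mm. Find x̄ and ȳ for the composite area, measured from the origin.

Part | A | x̄ᵢ | ȳᵢ | A·x̄ᵢ | A·ȳᵢ
bottom flange | 4400.00 | 100.00 | 11.00 | 440000.00 | 48400.00
web | 2860.00 | 100.00 | 87.00 | 286000.00 | 248820.00
top flange | 1760.00 | 100.00 | 160.00 | 176000.00 | 281600.00
Σ | 9020.00 |  |  | 902000.00 | 578820.00
x̄ = 902000.00 / 9020.00 = 100.00 mm
ȳ = 578820.00 / 9020.00 = 64.17 mm

x̄ = 100.00 mm, ȳ = 64.17 mm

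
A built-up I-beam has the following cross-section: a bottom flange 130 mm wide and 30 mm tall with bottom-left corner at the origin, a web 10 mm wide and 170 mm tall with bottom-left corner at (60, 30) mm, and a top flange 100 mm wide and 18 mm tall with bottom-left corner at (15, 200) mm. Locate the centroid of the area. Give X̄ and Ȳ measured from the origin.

X̄ = 65.00 mm, Ȳ = 85.16 mm

bottom flange: A = 130 × 30 = 3900.00, centroid at (65.00, 15.00).
web: A = 10 × 170 = 1700.00, centroid at (65.00, 115.00).
top flange: A = 100 × 18 = 1800.00, centroid at (65.00, 209.00).
ΣA = 7400.00 mm², ΣAX̄ = 481000.00 mm³, ΣAȲ = 630200.00 mm³.
X̄ = 481000.00/7400.00 = 65.00 mm; Ȳ = 630200.00/7400.00 = 85.16 mm.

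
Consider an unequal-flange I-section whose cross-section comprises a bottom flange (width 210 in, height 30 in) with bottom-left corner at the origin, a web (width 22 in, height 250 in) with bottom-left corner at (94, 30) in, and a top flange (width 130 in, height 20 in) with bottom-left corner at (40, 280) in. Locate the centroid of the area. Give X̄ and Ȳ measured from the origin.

X̄ = 105.00 in, Ȳ = 118.12 in

Part | A | x̄ᵢ | ȳᵢ | A·x̄ᵢ | A·ȳᵢ
bottom flange | 6300.00 | 105.00 | 15.00 | 661500.00 | 94500.00
web | 5500.00 | 105.00 | 155.00 | 577500.00 | 852500.00
top flange | 2600.00 | 105.00 | 290.00 | 273000.00 | 754000.00
Σ | 14400.00 |  |  | 1512000.00 | 1701000.00
X̄ = 1512000.00 / 14400.00 = 105.00 in
Ȳ = 1701000.00 / 14400.00 = 118.12 in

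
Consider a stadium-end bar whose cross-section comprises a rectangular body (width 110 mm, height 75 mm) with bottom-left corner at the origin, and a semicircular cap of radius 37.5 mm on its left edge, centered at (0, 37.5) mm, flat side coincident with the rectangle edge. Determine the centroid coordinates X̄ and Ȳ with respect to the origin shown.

X̄ = 40.02 mm, Ȳ = 37.50 mm

rectangular body: A = 110 × 75 = 8250.00, centroid at (55.00, 37.50).
semicircular end: A = ½π·37.5² = 2208.93, centroid at (-15.92, 37.50).
ΣA = 10458.93 mm²
ΣAX̄ = (8250.00)(55.00) + (2208.93)(-15.92) = 418593.75 mm³
ΣAȲ = (8250.00)(37.50) + (2208.93)(37.50) = 392209.96 mm³
X̄ = 418593.75 / 10458.93 = 40.02 mm
Ȳ = 392209.96 / 10458.93 = 37.50 mm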